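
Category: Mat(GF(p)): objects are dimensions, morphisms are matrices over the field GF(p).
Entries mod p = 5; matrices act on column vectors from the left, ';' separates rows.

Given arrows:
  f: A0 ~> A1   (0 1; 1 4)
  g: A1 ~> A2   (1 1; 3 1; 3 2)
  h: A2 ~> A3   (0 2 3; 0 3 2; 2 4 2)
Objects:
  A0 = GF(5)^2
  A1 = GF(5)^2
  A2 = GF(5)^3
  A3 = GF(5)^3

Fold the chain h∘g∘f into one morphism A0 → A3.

  e0=⟨1,0⟩ f~>⟨0,1⟩ g~>⟨1,1,2⟩ h~>⟨3,2,0⟩
  e1=⟨0,1⟩ f~>⟨1,4⟩ g~>⟨0,2,1⟩ h~>⟨2,3,0⟩
result: (3 2; 2 3; 0 0)

Answer: (3 2; 2 3; 0 0)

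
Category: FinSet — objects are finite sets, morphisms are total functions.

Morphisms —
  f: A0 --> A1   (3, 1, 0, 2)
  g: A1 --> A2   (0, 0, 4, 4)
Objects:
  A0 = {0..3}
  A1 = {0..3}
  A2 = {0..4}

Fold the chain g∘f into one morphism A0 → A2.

  0 f-->3 g-->4
  1 f-->1 g-->0
  2 f-->0 g-->0
  3 f-->2 g-->4
⟦path⟧: (4, 0, 0, 4)

Answer: (4, 0, 0, 4)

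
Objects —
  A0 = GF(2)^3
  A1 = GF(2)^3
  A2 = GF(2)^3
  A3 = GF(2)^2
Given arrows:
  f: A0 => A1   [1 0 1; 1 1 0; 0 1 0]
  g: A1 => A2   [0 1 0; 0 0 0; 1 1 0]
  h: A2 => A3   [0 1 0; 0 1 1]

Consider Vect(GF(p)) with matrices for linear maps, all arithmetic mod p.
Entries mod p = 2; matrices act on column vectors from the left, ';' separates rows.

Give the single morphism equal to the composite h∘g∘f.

  e0=⟨1,0,0⟩ f=>⟨1,1,0⟩ g=>⟨1,0,0⟩ h=>⟨0,0⟩
  e1=⟨0,1,0⟩ f=>⟨0,1,1⟩ g=>⟨1,0,1⟩ h=>⟨0,1⟩
  e2=⟨0,0,1⟩ f=>⟨1,0,0⟩ g=>⟨0,0,1⟩ h=>⟨0,1⟩
result: [0 0 0; 0 1 1]

Answer: [0 0 0; 0 1 1]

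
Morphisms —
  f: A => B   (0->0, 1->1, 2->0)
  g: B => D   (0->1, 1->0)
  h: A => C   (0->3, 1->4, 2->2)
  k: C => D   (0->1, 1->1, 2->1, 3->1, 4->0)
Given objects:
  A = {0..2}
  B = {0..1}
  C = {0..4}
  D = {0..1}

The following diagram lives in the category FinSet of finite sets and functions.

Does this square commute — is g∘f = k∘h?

Answer: COMMUTES

Trace:
1) trace f;g:
  0 f=>0 g=>1
  1 f=>1 g=>0
  2 f=>0 g=>1
  result₁ = (0->1, 1->0, 2->1)
2) trace h;k:
  0 h=>3 k=>1
  1 h=>4 k=>0
  2 h=>2 k=>1
  result₂ = (0->1, 1->0, 2->1)
Equal? YES — commutes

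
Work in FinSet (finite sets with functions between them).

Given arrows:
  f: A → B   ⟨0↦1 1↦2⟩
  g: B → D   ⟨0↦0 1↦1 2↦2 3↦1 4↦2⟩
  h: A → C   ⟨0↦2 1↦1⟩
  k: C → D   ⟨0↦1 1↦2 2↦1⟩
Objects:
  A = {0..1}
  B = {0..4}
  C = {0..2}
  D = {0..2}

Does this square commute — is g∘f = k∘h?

Answer: COMMUTES

Trace:
Along f;g (path 1):
  0 f→1 g→1
  1 f→2 g→2
  result₁ = ⟨0↦1 1↦2⟩
Along h;k (path 2):
  0 h→2 k→1
  1 h→1 k→2
  result₂ = ⟨0↦1 1↦2⟩
Equal? YES — commutes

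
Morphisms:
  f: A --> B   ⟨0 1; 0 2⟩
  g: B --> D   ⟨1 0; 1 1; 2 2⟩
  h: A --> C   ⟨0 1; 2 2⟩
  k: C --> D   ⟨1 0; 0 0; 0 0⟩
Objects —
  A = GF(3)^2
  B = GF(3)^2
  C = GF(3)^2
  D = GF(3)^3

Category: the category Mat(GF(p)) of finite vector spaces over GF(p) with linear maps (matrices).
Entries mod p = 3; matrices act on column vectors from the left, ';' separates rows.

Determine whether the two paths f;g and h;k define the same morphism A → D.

Path 1 = f;g:
  e0=⟨1,0⟩ f-->⟨0,0⟩ g-->⟨0,0,0⟩
  e1=⟨0,1⟩ f-->⟨1,2⟩ g-->⟨1,0,0⟩
  result₁ = ⟨0 1; 0 0; 0 0⟩
Path 2 = h;k:
  e0=⟨1,0⟩ h-->⟨0,2⟩ k-->⟨0,0,0⟩
  e1=⟨0,1⟩ h-->⟨1,2⟩ k-->⟨1,0,0⟩
  result₂ = ⟨0 1; 0 0; 0 0⟩
Equal? YES — commutes

Answer: COMMUTES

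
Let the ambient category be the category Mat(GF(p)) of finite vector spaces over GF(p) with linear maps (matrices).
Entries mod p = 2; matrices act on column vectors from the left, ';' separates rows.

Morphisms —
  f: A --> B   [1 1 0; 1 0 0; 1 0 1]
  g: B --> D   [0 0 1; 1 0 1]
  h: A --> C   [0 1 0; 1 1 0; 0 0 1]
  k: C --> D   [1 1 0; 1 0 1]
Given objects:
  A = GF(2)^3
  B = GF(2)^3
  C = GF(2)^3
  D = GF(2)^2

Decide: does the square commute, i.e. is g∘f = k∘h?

Answer: DOES NOT COMMUTE

Derivation:
1) trace f;g:
  e0=(1,0,0) f-->(1,1,1) g-->(1,0)
  e1=(0,1,0) f-->(1,0,0) g-->(0,1)
  e2=(0,0,1) f-->(0,0,1) g-->(1,1)
  composite₁ = [1 0 1; 0 1 1]
2) trace h;k:
  e0=(1,0,0) h-->(0,1,0) k-->(1,0)
  e1=(0,1,0) h-->(1,1,0) k-->(0,1)
  e2=(0,0,1) h-->(0,0,1) k-->(0,1)
  composite₂ = [1 0 0; 0 1 1]
Equal? differ; not commutative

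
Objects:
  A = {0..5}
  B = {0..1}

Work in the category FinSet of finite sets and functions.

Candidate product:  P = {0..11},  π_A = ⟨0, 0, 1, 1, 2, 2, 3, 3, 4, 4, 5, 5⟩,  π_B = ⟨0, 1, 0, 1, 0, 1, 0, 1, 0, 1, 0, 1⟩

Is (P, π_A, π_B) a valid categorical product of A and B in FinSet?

|A|·|B| = 6·2 = 12;  |P| = 12
Check the pairing map k ↦ (π_A(k), π_B(k)):
  0 : (0,0)
  1 : (0,1)
  2 : (1,0)
  3 : (1,1)
  4 : (2,0)
  5 : (2,1)
  6 : (3,0)
  7 : (3,1)
  8 : (4,0)
  9 : (4,1)
  10 : (5,0)
  11 : (5,1)
distinct pairs in image: 12 / 12 needed
  → bijection onto A×B; projections well-typed.

Answer: VALID PRODUCT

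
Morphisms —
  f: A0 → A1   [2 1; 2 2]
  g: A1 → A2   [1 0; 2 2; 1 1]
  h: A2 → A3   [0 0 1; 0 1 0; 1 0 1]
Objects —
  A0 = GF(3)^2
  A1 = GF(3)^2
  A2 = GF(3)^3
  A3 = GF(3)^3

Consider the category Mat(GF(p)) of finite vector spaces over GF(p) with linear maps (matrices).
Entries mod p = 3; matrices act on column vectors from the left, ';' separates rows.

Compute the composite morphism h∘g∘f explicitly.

  e0=(1,0) f→(2,2) g→(2,2,1) h→(1,2,0)
  e1=(0,1) f→(1,2) g→(1,0,0) h→(0,0,1)
composite: [1 0; 2 0; 0 1]

Answer: [1 0; 2 0; 0 1]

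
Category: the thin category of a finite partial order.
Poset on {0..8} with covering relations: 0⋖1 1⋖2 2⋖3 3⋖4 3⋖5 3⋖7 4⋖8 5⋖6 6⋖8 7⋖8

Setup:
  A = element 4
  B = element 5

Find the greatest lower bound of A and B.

Answer: A∧B = 3

Derivation:
{x : x⊑A ∧ x⊑B} = {0,1,2,3}  (A=4, B=5)
  0 ⊑ 3
  1 ⊑ 3
  2 ⊑ 3
  3 ⊑ 3
glb = 3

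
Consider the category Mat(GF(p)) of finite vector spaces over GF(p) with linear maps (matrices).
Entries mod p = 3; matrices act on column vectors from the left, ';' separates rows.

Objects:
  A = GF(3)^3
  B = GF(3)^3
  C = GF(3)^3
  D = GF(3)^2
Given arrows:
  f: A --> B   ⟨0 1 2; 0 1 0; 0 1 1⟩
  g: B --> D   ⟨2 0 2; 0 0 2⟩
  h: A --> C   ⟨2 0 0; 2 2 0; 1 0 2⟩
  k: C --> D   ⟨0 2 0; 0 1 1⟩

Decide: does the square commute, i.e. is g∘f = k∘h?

1) trace f;g:
  e0=[1,0,0] f-->[0,0,0] g-->[0,0]
  e1=[0,1,0] f-->[1,1,1] g-->[1,2]
  e2=[0,0,1] f-->[2,0,1] g-->[0,2]
  ⟦path⟧₁ = ⟨0 1 0; 0 2 2⟩
2) trace h;k:
  e0=[1,0,0] h-->[2,2,1] k-->[1,0]
  e1=[0,1,0] h-->[0,2,0] k-->[1,2]
  e2=[0,0,1] h-->[0,0,2] k-->[0,2]
  ⟦path⟧₂ = ⟨1 1 0; 0 2 2⟩
Equal? differ; not commutative

Answer: DOES NOT COMMUTE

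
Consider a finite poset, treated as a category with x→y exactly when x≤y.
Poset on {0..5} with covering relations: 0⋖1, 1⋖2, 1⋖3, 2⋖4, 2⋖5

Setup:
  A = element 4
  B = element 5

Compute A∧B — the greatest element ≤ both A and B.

Common predecessors of 4,5: {0,1,2}
  0 <= 2
  1 <= 2
  2 <= 2
glb = 2

Answer: A∧B = 2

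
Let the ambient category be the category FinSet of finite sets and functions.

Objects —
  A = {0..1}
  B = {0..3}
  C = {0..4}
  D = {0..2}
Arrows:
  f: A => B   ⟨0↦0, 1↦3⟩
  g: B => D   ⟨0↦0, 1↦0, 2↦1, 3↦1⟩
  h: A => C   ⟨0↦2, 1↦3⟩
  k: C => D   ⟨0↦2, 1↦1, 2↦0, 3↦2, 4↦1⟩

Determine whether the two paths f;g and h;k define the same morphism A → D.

Answer: DOES NOT COMMUTE

Derivation:
Path 1 = f;g:
  0 f=>0 g=>0
  1 f=>3 g=>1
  ⟦path⟧₁ = ⟨0↦0, 1↦1⟩
Path 2 = h;k:
  0 h=>2 k=>0
  1 h=>3 k=>2
  ⟦path⟧₂ = ⟨0↦0, 1↦2⟩
Equal? NO — does not commute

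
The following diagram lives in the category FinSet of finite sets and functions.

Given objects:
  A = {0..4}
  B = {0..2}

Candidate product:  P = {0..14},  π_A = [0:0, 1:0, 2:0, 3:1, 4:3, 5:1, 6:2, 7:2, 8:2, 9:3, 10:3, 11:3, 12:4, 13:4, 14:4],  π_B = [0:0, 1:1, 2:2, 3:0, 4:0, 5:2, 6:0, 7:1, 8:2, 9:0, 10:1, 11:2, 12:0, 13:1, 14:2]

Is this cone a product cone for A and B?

Answer: NOT A VALID PRODUCT — duplicate pair at indices 9,4

Work:
|A|·|B| = 5·3 = 15;  |P| = 15
Check the pairing map k ↦ (π_A(k), π_B(k)):
  0 : (0,0)
  1 : (0,1)
  2 : (0,2)
  3 : (1,0)
  4 : (3,0)
  5 : (1,2)
  6 : (2,0)
  7 : (2,1)
  8 : (2,2)
  9 : (3,0)  ✗ repeats pair of k=4
  10 : (3,1)
  11 : (3,2)
  12 : (4,0)
  13 : (4,1)
  14 : (4,2)
distinct pairs in image: 14 / 15 needed
  → (3,0) hit at k=4 and k=9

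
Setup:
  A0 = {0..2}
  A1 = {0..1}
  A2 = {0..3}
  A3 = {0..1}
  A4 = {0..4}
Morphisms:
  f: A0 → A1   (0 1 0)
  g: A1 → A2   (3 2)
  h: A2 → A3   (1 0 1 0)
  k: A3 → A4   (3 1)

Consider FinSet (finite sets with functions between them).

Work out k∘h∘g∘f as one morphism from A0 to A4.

  0 f→0 g→3 h→0 k→3
  1 f→1 g→2 h→1 k→1
  2 f→0 g→3 h→0 k→3
⟦path⟧: (3 1 3)

Answer: (3 1 3)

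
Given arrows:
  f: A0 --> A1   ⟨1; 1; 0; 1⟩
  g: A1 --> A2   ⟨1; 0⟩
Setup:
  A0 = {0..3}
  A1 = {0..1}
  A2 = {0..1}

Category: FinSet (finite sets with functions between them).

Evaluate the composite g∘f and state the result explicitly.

Answer: ⟨0; 0; 1; 0⟩

Trace:
  0 f-->1 g-->0
  1 f-->1 g-->0
  2 f-->0 g-->1
  3 f-->1 g-->0
composite: ⟨0; 0; 1; 0⟩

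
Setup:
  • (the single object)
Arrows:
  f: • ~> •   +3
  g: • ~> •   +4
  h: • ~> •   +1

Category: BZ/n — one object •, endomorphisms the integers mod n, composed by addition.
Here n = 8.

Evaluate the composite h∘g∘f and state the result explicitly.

  0 +3≡3 +4≡7 +1≡0  (mod 8)
composite: +0

Answer: +0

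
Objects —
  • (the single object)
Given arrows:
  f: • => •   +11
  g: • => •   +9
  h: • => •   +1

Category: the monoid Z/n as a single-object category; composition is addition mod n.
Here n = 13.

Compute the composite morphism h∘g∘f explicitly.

  0 +11≡11 +9≡7 +1≡8  (mod 13)
result: +8

Answer: +8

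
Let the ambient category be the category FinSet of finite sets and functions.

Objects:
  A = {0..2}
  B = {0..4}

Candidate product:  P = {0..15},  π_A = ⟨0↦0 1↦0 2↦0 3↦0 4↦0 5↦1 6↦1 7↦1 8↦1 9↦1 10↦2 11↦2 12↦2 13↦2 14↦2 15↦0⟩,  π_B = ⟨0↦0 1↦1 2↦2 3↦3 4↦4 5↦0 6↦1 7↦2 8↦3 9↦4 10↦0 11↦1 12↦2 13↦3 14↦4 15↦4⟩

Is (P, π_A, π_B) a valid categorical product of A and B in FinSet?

|A|·|B| = 3·5 = 15;  |P| = 16
  → cardinalities differ; no bijection possible.

Answer: NOT A VALID PRODUCT — |P|=16 ≠ |A|·|B|=15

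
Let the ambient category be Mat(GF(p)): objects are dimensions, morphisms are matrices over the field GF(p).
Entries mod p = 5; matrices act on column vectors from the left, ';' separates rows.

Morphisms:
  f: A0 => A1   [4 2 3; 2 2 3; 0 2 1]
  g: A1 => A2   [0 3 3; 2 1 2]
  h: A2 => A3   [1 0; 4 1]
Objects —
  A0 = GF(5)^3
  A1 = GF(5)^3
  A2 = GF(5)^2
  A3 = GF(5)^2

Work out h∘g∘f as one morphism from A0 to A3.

Answer: [1 2 2; 4 3 4]

Derivation:
  e0=(1,0,0) f=>(4,2,0) g=>(1,0) h=>(1,4)
  e1=(0,1,0) f=>(2,2,2) g=>(2,0) h=>(2,3)
  e2=(0,0,1) f=>(3,3,1) g=>(2,1) h=>(2,4)
result: [1 2 2; 4 3 4]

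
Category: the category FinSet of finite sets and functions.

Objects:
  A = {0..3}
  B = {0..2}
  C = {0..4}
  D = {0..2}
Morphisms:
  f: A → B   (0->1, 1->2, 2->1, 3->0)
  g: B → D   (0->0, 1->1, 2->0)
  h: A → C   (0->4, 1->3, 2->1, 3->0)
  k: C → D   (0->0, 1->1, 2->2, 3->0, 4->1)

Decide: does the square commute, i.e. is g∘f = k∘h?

Path 1 = f;g:
  0 f→1 g→1
  1 f→2 g→0
  2 f→1 g→1
  3 f→0 g→0
  ⟦path⟧₁ = (0->1, 1->0, 2->1, 3->0)
Path 2 = h;k:
  0 h→4 k→1
  1 h→3 k→0
  2 h→1 k→1
  3 h→0 k→0
  ⟦path⟧₂ = (0->1, 1->0, 2->1, 3->0)
Equal? YES — commutes

Answer: COMMUTES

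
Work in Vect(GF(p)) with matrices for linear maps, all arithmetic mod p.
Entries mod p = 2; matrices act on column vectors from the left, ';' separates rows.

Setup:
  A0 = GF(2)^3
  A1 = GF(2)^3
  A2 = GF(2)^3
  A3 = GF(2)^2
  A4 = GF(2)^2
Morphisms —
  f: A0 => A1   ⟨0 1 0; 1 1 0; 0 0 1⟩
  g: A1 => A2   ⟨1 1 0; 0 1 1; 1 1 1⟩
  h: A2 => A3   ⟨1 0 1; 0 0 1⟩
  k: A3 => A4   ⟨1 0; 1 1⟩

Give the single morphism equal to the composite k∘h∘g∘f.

  e0=[1,0,0] f=>[0,1,0] g=>[1,1,1] h=>[0,1] k=>[0,1]
  e1=[0,1,0] f=>[1,1,0] g=>[0,1,0] h=>[0,0] k=>[0,0]
  e2=[0,0,1] f=>[0,0,1] g=>[0,1,1] h=>[1,1] k=>[1,0]
⟦path⟧: ⟨0 0 1; 1 0 0⟩

Answer: ⟨0 0 1; 1 0 0⟩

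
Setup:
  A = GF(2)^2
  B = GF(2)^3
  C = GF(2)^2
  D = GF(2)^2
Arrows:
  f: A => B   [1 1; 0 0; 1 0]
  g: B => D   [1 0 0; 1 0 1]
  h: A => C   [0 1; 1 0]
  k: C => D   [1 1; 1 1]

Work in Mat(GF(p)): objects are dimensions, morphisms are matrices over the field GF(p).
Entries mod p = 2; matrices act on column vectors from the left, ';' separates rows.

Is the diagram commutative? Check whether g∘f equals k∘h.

Answer: DOES NOT COMMUTE

Trace:
1) trace f;g:
  e0=(1,0) f=>(1,0,1) g=>(1,0)
  e1=(0,1) f=>(1,0,0) g=>(1,1)
  composite₁ = [1 1; 0 1]
2) trace h;k:
  e0=(1,0) h=>(0,1) k=>(1,1)
  e1=(0,1) h=>(1,0) k=>(1,1)
  composite₂ = [1 1; 1 1]
Equal? differ; not commutative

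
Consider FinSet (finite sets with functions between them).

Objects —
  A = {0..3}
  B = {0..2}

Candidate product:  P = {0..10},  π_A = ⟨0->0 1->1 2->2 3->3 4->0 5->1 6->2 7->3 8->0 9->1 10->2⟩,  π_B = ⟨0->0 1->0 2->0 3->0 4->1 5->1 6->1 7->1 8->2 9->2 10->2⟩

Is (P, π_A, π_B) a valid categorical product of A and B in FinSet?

Answer: NOT A VALID PRODUCT — |P|=11 ≠ |A|·|B|=12

Trace:
|A|·|B| = 4·3 = 12;  |P| = 11
  → cardinalities differ; no bijection possible.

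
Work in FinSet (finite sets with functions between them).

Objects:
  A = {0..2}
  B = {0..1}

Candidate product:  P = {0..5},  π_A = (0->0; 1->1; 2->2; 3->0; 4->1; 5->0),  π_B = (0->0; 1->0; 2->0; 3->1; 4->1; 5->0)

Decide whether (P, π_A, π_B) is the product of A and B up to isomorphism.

|A|·|B| = 3·2 = 6;  |P| = 6
Check the pairing map k ↦ (π_A(k), π_B(k)):
  0 -> (0,0)
  1 -> (1,0)
  2 -> (2,0)
  3 -> (0,1)
  4 -> (1,1)
  5 -> (0,0)  ✗ repeats pair of k=0
distinct pairs in image: 5 / 6 needed
  → (0,0) hit at k=0 and k=5

Answer: NOT A VALID PRODUCT — duplicate pair at indices 0,5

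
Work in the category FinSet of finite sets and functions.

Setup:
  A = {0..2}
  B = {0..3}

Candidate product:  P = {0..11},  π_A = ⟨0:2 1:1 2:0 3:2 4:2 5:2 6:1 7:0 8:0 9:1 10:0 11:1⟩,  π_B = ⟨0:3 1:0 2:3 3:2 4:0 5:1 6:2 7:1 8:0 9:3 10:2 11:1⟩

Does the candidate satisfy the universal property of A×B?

|A|·|B| = 3·4 = 12;  |P| = 12
Check the pairing map k ↦ (π_A(k), π_B(k)):
  0 : (2,3)
  1 : (1,0)
  2 : (0,3)
  3 : (2,2)
  4 : (2,0)
  5 : (2,1)
  6 : (1,2)
  7 : (0,1)
  8 : (0,0)
  9 : (1,3)
  10 : (0,2)
  11 : (1,1)
distinct pairs in image: 12 / 12 needed
  → bijection onto A×B; projections well-typed.

Answer: VALID PRODUCT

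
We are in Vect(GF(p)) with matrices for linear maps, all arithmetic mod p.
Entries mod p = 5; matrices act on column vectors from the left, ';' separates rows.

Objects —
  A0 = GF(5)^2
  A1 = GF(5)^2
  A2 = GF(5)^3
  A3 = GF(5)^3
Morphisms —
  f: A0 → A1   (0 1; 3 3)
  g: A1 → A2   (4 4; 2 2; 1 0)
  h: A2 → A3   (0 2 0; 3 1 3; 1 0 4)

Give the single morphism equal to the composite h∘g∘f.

  e0=[1,0] f→[0,3] g→[2,1,0] h→[2,2,2]
  e1=[0,1] f→[1,3] g→[1,3,1] h→[1,4,0]
⟦path⟧: (2 1; 2 4; 2 0)

Answer: (2 1; 2 4; 2 0)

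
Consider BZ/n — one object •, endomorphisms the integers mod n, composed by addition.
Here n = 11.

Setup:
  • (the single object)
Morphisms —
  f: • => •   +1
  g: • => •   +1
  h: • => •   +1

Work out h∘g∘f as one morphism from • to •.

Answer: +3

Work:
  0 +1≡1 +1≡2 +1≡3  (mod 11)
⟦path⟧: +3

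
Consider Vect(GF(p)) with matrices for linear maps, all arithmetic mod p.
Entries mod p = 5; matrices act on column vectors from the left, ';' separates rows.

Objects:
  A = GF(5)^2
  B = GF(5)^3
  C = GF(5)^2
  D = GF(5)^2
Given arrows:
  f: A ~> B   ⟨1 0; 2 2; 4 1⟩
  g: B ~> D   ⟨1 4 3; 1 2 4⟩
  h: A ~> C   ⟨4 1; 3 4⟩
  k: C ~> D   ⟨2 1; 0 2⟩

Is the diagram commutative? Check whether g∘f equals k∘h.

Path 1 = f;g:
  e0=[1,0] f~>[1,2,4] g~>[1,1]
  e1=[0,1] f~>[0,2,1] g~>[1,3]
  result₁ = ⟨1 1; 1 3⟩
Path 2 = h;k:
  e0=[1,0] h~>[4,3] k~>[1,1]
  e1=[0,1] h~>[1,4] k~>[1,3]
  result₂ = ⟨1 1; 1 3⟩
Equal? equal; square commutes

Answer: COMMUTES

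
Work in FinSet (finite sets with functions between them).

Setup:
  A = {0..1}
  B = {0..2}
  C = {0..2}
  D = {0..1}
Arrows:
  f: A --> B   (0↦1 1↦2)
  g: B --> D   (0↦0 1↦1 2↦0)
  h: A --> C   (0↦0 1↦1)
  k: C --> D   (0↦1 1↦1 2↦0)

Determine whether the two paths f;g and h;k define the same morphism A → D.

Answer: DOES NOT COMMUTE

Work:
Path 1 = f;g:
  0 f-->1 g-->1
  1 f-->2 g-->0
  ⟦path⟧₁ = (0↦1 1↦0)
Path 2 = h;k:
  0 h-->0 k-->1
  1 h-->1 k-->1
  ⟦path⟧₂ = (0↦1 1↦1)
Equal? distinct morphisms ✗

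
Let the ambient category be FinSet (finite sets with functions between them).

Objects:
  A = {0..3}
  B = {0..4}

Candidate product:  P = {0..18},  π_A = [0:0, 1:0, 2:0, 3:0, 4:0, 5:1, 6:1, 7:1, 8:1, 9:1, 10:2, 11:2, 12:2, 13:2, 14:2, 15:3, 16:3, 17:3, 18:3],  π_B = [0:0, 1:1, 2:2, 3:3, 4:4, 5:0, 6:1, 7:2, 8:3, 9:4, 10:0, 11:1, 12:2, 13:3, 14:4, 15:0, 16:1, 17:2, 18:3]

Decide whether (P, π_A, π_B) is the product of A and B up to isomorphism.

Answer: NOT A VALID PRODUCT — |P|=19 ≠ |A|·|B|=20

Derivation:
|A|·|B| = 4·5 = 20;  |P| = 19
  → cardinalities differ; no bijection possible.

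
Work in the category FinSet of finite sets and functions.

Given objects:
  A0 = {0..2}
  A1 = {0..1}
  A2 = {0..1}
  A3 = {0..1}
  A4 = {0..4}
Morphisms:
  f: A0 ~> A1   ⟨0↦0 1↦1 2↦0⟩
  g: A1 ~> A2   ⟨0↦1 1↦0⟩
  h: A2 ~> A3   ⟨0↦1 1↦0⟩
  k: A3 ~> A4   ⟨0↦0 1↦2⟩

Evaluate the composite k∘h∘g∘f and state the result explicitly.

  0 f~>0 g~>1 h~>0 k~>0
  1 f~>1 g~>0 h~>1 k~>2
  2 f~>0 g~>1 h~>0 k~>0
result: ⟨0↦0 1↦2 2↦0⟩

Answer: ⟨0↦0 1↦2 2↦0⟩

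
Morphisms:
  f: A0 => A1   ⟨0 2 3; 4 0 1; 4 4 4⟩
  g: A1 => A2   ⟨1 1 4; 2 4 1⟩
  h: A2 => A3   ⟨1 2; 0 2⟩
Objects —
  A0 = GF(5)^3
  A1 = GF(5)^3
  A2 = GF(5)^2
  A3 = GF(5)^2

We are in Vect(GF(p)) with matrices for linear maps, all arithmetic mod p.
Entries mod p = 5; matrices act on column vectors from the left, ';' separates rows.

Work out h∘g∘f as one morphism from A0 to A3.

Answer: ⟨0 4 3; 0 1 3⟩

Work:
  e0=[1,0,0] f=>[0,4,4] g=>[0,0] h=>[0,0]
  e1=[0,1,0] f=>[2,0,4] g=>[3,3] h=>[4,1]
  e2=[0,0,1] f=>[3,1,4] g=>[0,4] h=>[3,3]
⟦path⟧: ⟨0 4 3; 0 1 3⟩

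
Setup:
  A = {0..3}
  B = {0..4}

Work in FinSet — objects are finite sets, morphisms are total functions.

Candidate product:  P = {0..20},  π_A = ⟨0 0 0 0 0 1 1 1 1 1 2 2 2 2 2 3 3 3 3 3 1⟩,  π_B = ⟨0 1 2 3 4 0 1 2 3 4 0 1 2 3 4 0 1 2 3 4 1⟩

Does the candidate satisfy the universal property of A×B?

Answer: NOT A VALID PRODUCT — |P|=21 ≠ |A|·|B|=20

Work:
|A|·|B| = 4·5 = 20;  |P| = 21
  → cardinalities differ; no bijection possible.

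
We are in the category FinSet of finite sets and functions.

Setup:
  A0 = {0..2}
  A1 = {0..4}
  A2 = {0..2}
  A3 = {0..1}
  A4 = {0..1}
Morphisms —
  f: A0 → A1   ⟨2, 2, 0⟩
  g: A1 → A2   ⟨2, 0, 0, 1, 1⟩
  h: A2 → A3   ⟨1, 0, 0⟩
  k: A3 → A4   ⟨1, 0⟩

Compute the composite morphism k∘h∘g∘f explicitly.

  0 f→2 g→0 h→1 k→0
  1 f→2 g→0 h→1 k→0
  2 f→0 g→2 h→0 k→1
composite: ⟨0, 0, 1⟩

Answer: ⟨0, 0, 1⟩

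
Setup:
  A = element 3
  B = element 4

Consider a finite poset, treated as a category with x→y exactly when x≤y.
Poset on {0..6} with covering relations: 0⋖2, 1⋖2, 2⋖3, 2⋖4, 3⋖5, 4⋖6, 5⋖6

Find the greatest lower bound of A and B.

Answer: A∧B = 2

Trace:
{x : x<=A ∧ x<=B} = {0,1,2}  (A=3, B=4)
  0 <= 2
  1 <= 2
  2 <= 2
glb = 2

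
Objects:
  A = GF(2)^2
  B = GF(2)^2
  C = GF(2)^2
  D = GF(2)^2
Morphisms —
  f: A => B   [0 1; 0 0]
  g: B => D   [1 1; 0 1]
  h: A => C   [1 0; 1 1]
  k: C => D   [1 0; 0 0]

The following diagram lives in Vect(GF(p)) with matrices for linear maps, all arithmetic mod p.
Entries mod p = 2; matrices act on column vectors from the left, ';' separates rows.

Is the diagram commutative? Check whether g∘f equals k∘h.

Answer: DOES NOT COMMUTE

Work:
1) trace f;g:
  e0=[1,0] f=>[0,0] g=>[0,0]
  e1=[0,1] f=>[1,0] g=>[1,0]
  ⟦path⟧₁ = [0 1; 0 0]
2) trace h;k:
  e0=[1,0] h=>[1,1] k=>[1,0]
  e1=[0,1] h=>[0,1] k=>[0,0]
  ⟦path⟧₂ = [1 0; 0 0]
Equal? NO — does not commute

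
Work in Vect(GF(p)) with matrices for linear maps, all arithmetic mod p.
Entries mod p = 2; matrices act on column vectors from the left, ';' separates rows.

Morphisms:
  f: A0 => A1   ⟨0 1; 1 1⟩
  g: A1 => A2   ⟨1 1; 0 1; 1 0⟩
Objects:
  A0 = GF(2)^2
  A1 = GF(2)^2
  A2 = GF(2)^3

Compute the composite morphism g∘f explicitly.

  e0=(1,0) f=>(0,1) g=>(1,1,0)
  e1=(0,1) f=>(1,1) g=>(0,1,1)
result: ⟨1 0; 1 1; 0 1⟩

Answer: ⟨1 0; 1 1; 0 1⟩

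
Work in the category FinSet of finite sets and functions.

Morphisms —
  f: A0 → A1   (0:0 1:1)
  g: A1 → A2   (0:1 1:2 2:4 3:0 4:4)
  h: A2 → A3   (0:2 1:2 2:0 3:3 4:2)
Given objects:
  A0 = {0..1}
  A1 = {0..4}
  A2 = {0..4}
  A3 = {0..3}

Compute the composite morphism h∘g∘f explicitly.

Answer: (0:2 1:0)

Work:
  0 f→0 g→1 h→2
  1 f→1 g→2 h→0
⟦path⟧: (0:2 1:0)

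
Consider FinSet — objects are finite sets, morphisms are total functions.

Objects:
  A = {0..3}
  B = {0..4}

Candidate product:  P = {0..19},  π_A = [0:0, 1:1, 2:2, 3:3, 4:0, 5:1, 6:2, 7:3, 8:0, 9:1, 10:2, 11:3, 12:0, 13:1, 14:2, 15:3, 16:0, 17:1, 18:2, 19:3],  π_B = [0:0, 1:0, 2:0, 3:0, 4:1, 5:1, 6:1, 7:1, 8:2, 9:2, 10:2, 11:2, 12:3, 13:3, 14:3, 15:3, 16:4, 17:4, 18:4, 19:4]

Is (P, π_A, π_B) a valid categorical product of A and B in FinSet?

|A|·|B| = 4·5 = 20;  |P| = 20
Check the pairing map k ↦ (π_A(k), π_B(k)):
  0 : (0,0)
  1 : (1,0)
  2 : (2,0)
  3 : (3,0)
  4 : (0,1)
  5 : (1,1)
  6 : (2,1)
  7 : (3,1)
  8 : (0,2)
  9 : (1,2)
  10 : (2,2)
  11 : (3,2)
  12 : (0,3)
  13 : (1,3)
  14 : (2,3)
  15 : (3,3)
  16 : (0,4)
  17 : (1,4)
  18 : (2,4)
  19 : (3,4)
distinct pairs in image: 20 / 20 needed
  → bijection onto A×B; projections well-typed.

Answer: VALID PRODUCT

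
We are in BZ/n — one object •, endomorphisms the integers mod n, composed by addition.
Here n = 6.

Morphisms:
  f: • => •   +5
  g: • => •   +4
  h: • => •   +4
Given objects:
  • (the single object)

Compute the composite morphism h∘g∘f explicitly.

Answer: +1

Derivation:
  0 +5≡5 +4≡3 +4≡1  (mod 6)
⟦path⟧: +1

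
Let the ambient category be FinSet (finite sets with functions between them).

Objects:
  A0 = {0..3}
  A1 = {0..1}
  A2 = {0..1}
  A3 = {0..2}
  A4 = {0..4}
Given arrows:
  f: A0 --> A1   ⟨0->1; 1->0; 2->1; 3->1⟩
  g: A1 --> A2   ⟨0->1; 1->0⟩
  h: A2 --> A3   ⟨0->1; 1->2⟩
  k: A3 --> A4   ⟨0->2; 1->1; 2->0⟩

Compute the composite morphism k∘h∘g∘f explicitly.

Answer: ⟨0->1; 1->0; 2->1; 3->1⟩

Trace:
  0 f-->1 g-->0 h-->1 k-->1
  1 f-->0 g-->1 h-->2 k-->0
  2 f-->1 g-->0 h-->1 k-->1
  3 f-->1 g-->0 h-->1 k-->1
composite: ⟨0->1; 1->0; 2->1; 3->1⟩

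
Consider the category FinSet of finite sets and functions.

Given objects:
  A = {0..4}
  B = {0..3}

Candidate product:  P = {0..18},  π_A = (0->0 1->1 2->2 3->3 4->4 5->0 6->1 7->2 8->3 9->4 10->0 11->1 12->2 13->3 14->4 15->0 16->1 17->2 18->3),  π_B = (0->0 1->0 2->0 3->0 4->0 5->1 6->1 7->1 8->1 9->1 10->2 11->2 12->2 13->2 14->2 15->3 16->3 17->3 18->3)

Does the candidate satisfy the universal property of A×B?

|A|·|B| = 5·4 = 20;  |P| = 19
  → cardinalities differ; no bijection possible.

Answer: NOT A VALID PRODUCT — |P|=19 ≠ |A|·|B|=20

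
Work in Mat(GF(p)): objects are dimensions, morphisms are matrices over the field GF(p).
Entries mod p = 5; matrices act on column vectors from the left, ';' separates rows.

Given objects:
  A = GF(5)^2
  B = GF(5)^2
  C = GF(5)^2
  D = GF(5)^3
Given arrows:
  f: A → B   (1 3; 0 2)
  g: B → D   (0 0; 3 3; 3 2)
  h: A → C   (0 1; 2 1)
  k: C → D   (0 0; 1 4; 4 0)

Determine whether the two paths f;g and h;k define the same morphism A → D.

Answer: DOES NOT COMMUTE

Derivation:
1) trace f;g:
  e0=(1,0) f→(1,0) g→(0,3,3)
  e1=(0,1) f→(3,2) g→(0,0,3)
  result₁ = (0 0; 3 0; 3 3)
2) trace h;k:
  e0=(1,0) h→(0,2) k→(0,3,0)
  e1=(0,1) h→(1,1) k→(0,0,4)
  result₂ = (0 0; 3 0; 0 4)
Equal? NO — does not commute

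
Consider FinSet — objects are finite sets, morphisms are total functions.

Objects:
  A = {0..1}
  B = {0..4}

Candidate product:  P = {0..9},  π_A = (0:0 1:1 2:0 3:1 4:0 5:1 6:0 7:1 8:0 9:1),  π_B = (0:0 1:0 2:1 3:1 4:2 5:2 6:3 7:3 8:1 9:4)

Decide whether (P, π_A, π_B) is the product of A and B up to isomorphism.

Answer: NOT A VALID PRODUCT — duplicate pair at indices 2,8

Trace:
|A|·|B| = 2·5 = 10;  |P| = 10
Check the pairing map k ↦ (π_A(k), π_B(k)):
  0 : (0,0)
  1 : (1,0)
  2 : (0,1)
  3 : (1,1)
  4 : (0,2)
  5 : (1,2)
  6 : (0,3)
  7 : (1,3)
  8 : (0,1)  ✗ repeats pair of k=2
  9 : (1,4)
distinct pairs in image: 9 / 10 needed
  → (0,1) hit at k=2 and k=8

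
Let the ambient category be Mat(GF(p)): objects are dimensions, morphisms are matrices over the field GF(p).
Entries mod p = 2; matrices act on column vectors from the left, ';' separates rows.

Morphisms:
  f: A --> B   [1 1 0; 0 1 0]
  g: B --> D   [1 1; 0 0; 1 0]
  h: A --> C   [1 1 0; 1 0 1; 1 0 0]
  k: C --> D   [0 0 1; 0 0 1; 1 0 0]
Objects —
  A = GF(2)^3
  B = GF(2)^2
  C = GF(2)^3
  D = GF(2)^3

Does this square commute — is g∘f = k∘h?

Along f;g (path 1):
  e0=[1,0,0] f-->[1,0] g-->[1,0,1]
  e1=[0,1,0] f-->[1,1] g-->[0,0,1]
  e2=[0,0,1] f-->[0,0] g-->[0,0,0]
  ⟦path⟧₁ = [1 0 0; 0 0 0; 1 1 0]
Along h;k (path 2):
  e0=[1,0,0] h-->[1,1,1] k-->[1,1,1]
  e1=[0,1,0] h-->[1,0,0] k-->[0,0,1]
  e2=[0,0,1] h-->[0,1,0] k-->[0,0,0]
  ⟦path⟧₂ = [1 0 0; 1 0 0; 1 1 0]
Equal? differ; not commutative

Answer: DOES NOT COMMUTE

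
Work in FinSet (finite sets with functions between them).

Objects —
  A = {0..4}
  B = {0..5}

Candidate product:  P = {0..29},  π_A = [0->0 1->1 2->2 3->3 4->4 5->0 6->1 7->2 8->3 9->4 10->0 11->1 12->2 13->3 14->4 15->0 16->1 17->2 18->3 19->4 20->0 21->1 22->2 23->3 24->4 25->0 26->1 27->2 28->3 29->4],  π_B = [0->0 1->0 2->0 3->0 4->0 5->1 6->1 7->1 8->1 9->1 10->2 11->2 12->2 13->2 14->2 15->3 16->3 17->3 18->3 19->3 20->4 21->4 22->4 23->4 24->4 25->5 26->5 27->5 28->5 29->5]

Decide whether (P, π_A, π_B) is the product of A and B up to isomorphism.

Answer: VALID PRODUCT

Work:
|A|·|B| = 5·6 = 30;  |P| = 30
Check the pairing map k ↦ (π_A(k), π_B(k)):
  0 -> (0,0)
  1 -> (1,0)
  2 -> (2,0)
  3 -> (3,0)
  4 -> (4,0)
  5 -> (0,1)
  6 -> (1,1)
  7 -> (2,1)
  8 -> (3,1)
  9 -> (4,1)
  10 -> (0,2)
  11 -> (1,2)
  12 -> (2,2)
  13 -> (3,2)
  14 -> (4,2)
  15 -> (0,3)
  16 -> (1,3)
  17 -> (2,3)
  18 -> (3,3)
  19 -> (4,3)
  20 -> (0,4)
  21 -> (1,4)
  22 -> (2,4)
  23 -> (3,4)
  24 -> (4,4)
  25 -> (0,5)
  26 -> (1,5)
  27 -> (2,5)
  28 -> (3,5)
  29 -> (4,5)
distinct pairs in image: 30 / 30 needed
  → bijection onto A×B; projections well-typed.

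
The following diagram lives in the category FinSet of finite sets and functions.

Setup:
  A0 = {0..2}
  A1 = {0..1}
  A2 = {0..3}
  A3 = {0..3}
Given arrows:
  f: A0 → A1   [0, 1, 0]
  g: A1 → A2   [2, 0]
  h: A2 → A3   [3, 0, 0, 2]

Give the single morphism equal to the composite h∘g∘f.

  0 f→0 g→2 h→0
  1 f→1 g→0 h→3
  2 f→0 g→2 h→0
⟦path⟧: [0, 3, 0]

Answer: [0, 3, 0]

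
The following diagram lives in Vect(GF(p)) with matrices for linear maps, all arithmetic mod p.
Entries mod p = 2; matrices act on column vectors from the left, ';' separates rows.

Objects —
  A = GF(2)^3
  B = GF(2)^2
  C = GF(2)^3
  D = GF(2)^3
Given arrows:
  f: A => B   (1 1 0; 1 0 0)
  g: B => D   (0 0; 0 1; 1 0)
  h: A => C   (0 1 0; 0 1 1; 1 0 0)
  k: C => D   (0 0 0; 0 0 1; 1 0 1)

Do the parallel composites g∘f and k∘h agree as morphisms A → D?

Answer: COMMUTES

Work:
1) trace f;g:
  e0=[1,0,0] f=>[1,1] g=>[0,1,1]
  e1=[0,1,0] f=>[1,0] g=>[0,0,1]
  e2=[0,0,1] f=>[0,0] g=>[0,0,0]
  result₁ = (0 0 0; 1 0 0; 1 1 0)
2) trace h;k:
  e0=[1,0,0] h=>[0,0,1] k=>[0,1,1]
  e1=[0,1,0] h=>[1,1,0] k=>[0,0,1]
  e2=[0,0,1] h=>[0,1,0] k=>[0,0,0]
  result₂ = (0 0 0; 1 0 0; 1 1 0)
Equal? equal; square commutes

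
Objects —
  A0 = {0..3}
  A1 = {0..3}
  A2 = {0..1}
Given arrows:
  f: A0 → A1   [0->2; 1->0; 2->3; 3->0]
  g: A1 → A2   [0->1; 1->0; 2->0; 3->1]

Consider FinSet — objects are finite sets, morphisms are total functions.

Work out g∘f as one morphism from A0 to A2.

  0 f→2 g→0
  1 f→0 g→1
  2 f→3 g→1
  3 f→0 g→1
composite: [0->0; 1->1; 2->1; 3->1]

Answer: [0->0; 1->1; 2->1; 3->1]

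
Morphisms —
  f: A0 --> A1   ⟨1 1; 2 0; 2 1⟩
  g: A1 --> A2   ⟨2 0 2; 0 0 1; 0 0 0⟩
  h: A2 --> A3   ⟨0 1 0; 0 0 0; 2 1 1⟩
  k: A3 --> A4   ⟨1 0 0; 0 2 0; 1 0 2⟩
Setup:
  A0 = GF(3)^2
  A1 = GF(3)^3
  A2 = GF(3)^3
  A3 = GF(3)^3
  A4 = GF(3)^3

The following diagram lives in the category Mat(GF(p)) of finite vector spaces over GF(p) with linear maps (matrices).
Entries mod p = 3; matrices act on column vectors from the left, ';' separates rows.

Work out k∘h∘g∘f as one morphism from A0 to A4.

Answer: ⟨2 1; 0 0; 0 1⟩

Work:
  e0=(1,0) f-->(1,2,2) g-->(0,2,0) h-->(2,0,2) k-->(2,0,0)
  e1=(0,1) f-->(1,0,1) g-->(1,1,0) h-->(1,0,0) k-->(1,0,1)
⟦path⟧: ⟨2 1; 0 0; 0 1⟩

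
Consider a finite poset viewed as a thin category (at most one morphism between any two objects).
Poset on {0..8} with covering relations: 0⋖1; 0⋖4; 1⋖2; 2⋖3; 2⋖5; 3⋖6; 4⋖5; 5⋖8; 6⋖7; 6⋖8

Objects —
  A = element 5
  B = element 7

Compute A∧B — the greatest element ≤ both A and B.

Answer: A∧B = 2

Trace:
Lower bounds of A=5 and B=7: {0,1,2}
  0 ≤ 2
  1 ≤ 2
  2 ≤ 2
glb = 2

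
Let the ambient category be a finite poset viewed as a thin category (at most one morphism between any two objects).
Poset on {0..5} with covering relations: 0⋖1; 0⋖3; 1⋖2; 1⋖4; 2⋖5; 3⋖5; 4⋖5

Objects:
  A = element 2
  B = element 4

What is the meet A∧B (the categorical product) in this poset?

Answer: A∧B = 1

Trace:
Lower bounds of A=2 and B=4: {0,1}
  0 ≤ 1
  1 ≤ 1
glb = 1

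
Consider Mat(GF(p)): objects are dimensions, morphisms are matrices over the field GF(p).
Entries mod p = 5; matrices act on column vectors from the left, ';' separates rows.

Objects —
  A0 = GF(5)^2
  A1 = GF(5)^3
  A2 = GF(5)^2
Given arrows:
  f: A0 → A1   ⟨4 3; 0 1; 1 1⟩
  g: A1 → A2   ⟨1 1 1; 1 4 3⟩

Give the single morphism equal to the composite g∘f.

  e0=[1,0] f→[4,0,1] g→[0,2]
  e1=[0,1] f→[3,1,1] g→[0,0]
result: ⟨0 0; 2 0⟩

Answer: ⟨0 0; 2 0⟩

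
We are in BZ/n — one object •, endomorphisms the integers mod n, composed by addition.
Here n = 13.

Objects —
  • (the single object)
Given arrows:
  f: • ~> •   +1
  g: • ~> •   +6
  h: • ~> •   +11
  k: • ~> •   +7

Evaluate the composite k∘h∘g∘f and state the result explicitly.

Answer: +12

Trace:
  0 +1≡1 +6≡7 +11≡5 +7≡12  (mod 13)
composite: +12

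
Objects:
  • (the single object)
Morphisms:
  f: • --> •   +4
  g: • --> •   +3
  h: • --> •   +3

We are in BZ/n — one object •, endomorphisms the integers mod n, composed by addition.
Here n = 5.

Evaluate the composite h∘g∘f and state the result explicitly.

  0 +4≡4 +3≡2 +3≡0  (mod 5)
composite: +0

Answer: +0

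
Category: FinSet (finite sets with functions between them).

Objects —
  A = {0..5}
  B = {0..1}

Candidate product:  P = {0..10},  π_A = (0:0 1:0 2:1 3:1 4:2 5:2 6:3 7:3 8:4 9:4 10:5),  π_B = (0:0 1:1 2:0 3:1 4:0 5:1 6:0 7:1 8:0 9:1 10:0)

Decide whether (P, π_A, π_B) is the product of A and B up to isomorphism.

|A|·|B| = 6·2 = 12;  |P| = 11
  → cardinalities differ; no bijection possible.

Answer: NOT A VALID PRODUCT — |P|=11 ≠ |A|·|B|=12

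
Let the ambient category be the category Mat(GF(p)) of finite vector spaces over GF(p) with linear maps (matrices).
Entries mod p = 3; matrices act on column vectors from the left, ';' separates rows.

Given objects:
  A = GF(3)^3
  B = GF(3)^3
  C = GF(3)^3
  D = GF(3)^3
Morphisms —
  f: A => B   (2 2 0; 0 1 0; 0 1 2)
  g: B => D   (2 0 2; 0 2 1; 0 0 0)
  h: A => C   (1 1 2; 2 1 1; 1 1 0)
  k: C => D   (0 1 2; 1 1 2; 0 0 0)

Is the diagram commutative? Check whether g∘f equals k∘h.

Answer: DOES NOT COMMUTE

Trace:
1) trace f;g:
  e0=⟨1,0,0⟩ f=>⟨2,0,0⟩ g=>⟨1,0,0⟩
  e1=⟨0,1,0⟩ f=>⟨2,1,1⟩ g=>⟨0,0,0⟩
  e2=⟨0,0,1⟩ f=>⟨0,0,2⟩ g=>⟨1,2,0⟩
  result₁ = (1 0 1; 0 0 2; 0 0 0)
2) trace h;k:
  e0=⟨1,0,0⟩ h=>⟨1,2,1⟩ k=>⟨1,2,0⟩
  e1=⟨0,1,0⟩ h=>⟨1,1,1⟩ k=>⟨0,1,0⟩
  e2=⟨0,0,1⟩ h=>⟨2,1,0⟩ k=>⟨1,0,0⟩
  result₂ = (1 0 1; 2 1 0; 0 0 0)
Equal? differ; not commutative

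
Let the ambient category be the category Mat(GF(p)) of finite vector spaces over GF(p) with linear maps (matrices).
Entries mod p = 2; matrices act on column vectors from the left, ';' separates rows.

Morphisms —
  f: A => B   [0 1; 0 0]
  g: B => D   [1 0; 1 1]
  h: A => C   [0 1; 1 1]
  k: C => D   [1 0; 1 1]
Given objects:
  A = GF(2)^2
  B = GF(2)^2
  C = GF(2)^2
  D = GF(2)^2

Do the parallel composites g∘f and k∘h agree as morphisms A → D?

Answer: DOES NOT COMMUTE

Trace:
Path 1 = f;g:
  e0=⟨1,0⟩ f=>⟨0,0⟩ g=>⟨0,0⟩
  e1=⟨0,1⟩ f=>⟨1,0⟩ g=>⟨1,1⟩
  ⟦path⟧₁ = [0 1; 0 1]
Path 2 = h;k:
  e0=⟨1,0⟩ h=>⟨0,1⟩ k=>⟨0,1⟩
  e1=⟨0,1⟩ h=>⟨1,1⟩ k=>⟨1,0⟩
  ⟦path⟧₂ = [0 1; 1 0]
Equal? differ; not commutative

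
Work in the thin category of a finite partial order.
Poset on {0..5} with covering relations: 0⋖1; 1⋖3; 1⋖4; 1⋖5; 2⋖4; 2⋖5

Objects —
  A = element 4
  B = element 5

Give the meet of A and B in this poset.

Answer: NO MEET EXISTS

Work:
Lower bounds of A=4 and B=5: {0,1,2}
  maximal lower bounds 1 and 2 are incomparable: neither 1⊑2 nor 2⊑1
→ no greatest lower bound exists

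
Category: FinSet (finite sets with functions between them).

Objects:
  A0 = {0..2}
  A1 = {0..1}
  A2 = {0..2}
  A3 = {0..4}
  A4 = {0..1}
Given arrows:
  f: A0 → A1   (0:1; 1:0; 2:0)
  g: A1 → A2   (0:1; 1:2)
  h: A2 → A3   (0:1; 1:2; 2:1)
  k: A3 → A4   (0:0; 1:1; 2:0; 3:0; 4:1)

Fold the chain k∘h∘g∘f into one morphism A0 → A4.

  0 f→1 g→2 h→1 k→1
  1 f→0 g→1 h→2 k→0
  2 f→0 g→1 h→2 k→0
⟦path⟧: (0:1; 1:0; 2:0)

Answer: (0:1; 1:0; 2:0)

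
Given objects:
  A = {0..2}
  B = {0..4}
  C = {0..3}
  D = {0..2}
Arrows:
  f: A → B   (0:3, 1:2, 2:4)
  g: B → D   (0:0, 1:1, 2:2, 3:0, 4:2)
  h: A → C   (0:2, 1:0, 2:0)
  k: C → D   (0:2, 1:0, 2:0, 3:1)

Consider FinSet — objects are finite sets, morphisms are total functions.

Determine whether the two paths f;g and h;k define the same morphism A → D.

Answer: COMMUTES

Derivation:
Path 1 = f;g:
  0 f→3 g→0
  1 f→2 g→2
  2 f→4 g→2
  ⟦path⟧₁ = (0:0, 1:2, 2:2)
Path 2 = h;k:
  0 h→2 k→0
  1 h→0 k→2
  2 h→0 k→2
  ⟦path⟧₂ = (0:0, 1:2, 2:2)
Equal? YES — commutes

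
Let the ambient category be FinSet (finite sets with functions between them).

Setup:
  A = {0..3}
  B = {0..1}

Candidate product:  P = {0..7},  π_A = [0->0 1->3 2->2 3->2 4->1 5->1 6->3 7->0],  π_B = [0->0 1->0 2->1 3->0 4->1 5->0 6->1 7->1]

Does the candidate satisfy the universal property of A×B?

|A|·|B| = 4·2 = 8;  |P| = 8
Check the pairing map k ↦ (π_A(k), π_B(k)):
  0 -> (0,0)
  1 -> (3,0)
  2 -> (2,1)
  3 -> (2,0)
  4 -> (1,1)
  5 -> (1,0)
  6 -> (3,1)
  7 -> (0,1)
distinct pairs in image: 8 / 8 needed
  → bijection onto A×B; projections well-typed.

Answer: VALID PRODUCT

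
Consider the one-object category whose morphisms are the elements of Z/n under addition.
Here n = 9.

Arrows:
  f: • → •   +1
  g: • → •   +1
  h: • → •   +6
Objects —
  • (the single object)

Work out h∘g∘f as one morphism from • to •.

  0 +1≡1 +1≡2 +6≡8  (mod 9)
composite: +8

Answer: +8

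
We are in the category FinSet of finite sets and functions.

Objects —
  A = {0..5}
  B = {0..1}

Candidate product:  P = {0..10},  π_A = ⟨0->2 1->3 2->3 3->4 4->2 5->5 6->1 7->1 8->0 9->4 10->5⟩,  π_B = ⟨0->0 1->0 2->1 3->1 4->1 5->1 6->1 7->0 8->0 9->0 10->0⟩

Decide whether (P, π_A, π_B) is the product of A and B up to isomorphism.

Answer: NOT A VALID PRODUCT — |P|=11 ≠ |A|·|B|=12

Work:
|A|·|B| = 6·2 = 12;  |P| = 11
  → cardinalities differ; no bijection possible.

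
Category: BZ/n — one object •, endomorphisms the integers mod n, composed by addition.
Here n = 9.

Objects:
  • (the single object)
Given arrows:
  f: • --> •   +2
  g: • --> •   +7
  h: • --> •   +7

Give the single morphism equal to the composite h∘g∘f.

  0 +2≡2 +7≡0 +7≡7  (mod 9)
composite: +7

Answer: +7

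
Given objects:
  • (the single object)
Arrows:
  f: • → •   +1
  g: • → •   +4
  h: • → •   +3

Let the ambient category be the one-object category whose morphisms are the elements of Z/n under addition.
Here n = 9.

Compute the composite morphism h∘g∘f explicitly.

Answer: +8

Trace:
  0 +1≡1 +4≡5 +3≡8  (mod 9)
result: +8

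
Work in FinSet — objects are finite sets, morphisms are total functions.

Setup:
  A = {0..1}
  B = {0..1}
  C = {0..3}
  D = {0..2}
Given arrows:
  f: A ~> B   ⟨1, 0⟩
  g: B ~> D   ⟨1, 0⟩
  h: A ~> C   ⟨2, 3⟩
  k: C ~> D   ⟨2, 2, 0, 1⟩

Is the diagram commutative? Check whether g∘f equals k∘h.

1) trace f;g:
  0 f~>1 g~>0
  1 f~>0 g~>1
  result₁ = ⟨0, 1⟩
2) trace h;k:
  0 h~>2 k~>0
  1 h~>3 k~>1
  result₂ = ⟨0, 1⟩
Equal? same morphism ✓

Answer: COMMUTES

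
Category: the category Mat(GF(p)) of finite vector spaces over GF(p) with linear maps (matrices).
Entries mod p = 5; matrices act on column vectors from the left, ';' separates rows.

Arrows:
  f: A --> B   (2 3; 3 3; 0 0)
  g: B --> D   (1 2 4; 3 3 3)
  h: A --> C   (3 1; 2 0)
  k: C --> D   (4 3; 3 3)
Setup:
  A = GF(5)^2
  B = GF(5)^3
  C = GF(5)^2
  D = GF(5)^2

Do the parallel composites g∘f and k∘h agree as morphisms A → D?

Answer: COMMUTES

Derivation:
Along f;g (path 1):
  e0=[1,0] f-->[2,3,0] g-->[3,0]
  e1=[0,1] f-->[3,3,0] g-->[4,3]
  composite₁ = (3 4; 0 3)
Along h;k (path 2):
  e0=[1,0] h-->[3,2] k-->[3,0]
  e1=[0,1] h-->[1,0] k-->[4,3]
  composite₂ = (3 4; 0 3)
Equal? YES — commutes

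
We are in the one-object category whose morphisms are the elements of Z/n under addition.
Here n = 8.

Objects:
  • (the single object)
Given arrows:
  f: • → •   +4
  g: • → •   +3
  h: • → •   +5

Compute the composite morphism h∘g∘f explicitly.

Answer: +4

Derivation:
  0 +4≡4 +3≡7 +5≡4  (mod 8)
result: +4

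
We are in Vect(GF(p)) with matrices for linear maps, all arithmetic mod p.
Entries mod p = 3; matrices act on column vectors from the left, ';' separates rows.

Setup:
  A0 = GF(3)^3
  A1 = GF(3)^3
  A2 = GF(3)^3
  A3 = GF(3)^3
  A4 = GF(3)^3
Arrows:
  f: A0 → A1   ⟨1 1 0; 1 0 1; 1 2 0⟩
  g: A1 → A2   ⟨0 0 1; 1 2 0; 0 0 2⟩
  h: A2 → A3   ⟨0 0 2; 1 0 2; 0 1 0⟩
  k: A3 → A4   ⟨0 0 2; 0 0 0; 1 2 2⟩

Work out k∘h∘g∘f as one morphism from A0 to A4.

Answer: ⟨0 2 1; 0 0 0; 2 0 1⟩

Derivation:
  e0=[1,0,0] f→[1,1,1] g→[1,0,2] h→[1,2,0] k→[0,0,2]
  e1=[0,1,0] f→[1,0,2] g→[2,1,1] h→[2,1,1] k→[2,0,0]
  e2=[0,0,1] f→[0,1,0] g→[0,2,0] h→[0,0,2] k→[1,0,1]
result: ⟨0 2 1; 0 0 0; 2 0 1⟩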